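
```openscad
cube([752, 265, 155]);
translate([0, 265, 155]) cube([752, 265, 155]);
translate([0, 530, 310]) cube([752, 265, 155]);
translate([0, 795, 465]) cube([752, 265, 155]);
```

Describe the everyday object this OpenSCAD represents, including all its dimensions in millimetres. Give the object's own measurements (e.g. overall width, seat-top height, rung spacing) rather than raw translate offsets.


A straight staircase of 4 solid steps. Each step is 752 mm wide (x), 265 mm deep (y, the going) and 155 mm tall (the rise). The first step rests on the floor; each subsequent step sits one going further in +y and one rise higher in +z, directly behind and above the previous step with no overlap.


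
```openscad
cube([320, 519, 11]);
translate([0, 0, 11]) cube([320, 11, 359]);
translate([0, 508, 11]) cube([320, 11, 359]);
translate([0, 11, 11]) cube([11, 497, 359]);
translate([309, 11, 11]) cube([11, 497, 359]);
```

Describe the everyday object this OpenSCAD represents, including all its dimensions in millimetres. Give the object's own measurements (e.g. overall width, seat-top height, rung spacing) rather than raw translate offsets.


An open-topped rectangular box: outside dimensions 320×519×370 mm, with a uniform wall and base thickness of 11 mm. The base is a full 320×519 slab on the floor; four walls sit on top of the base. The front and back walls (the −y and +y sides) span the full width; the two side walls fit between them.


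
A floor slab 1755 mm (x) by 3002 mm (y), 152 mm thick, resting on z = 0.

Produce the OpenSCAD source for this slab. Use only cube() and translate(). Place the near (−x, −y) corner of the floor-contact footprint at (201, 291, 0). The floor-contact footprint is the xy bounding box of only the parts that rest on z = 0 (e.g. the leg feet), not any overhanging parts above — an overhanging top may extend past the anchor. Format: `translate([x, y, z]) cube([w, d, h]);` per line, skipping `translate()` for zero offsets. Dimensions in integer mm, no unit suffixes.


translate([201, 291, 0]) cube([1755, 3002, 152]);


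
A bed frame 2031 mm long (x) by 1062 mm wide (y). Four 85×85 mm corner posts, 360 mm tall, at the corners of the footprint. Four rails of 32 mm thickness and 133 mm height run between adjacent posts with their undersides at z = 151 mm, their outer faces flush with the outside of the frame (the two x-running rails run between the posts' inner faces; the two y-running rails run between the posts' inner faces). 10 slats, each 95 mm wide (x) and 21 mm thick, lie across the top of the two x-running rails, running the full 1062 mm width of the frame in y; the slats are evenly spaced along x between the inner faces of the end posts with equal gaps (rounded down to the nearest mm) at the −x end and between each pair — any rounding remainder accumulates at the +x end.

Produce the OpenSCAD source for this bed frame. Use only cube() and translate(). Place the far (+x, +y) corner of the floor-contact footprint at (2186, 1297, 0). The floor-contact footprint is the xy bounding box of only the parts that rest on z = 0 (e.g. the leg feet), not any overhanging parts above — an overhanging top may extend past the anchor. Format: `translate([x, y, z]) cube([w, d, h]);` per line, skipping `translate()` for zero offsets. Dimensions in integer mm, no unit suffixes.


// slat z = rail_z + rail_h = 151 + 133 = 284
// slat gap = ⌊(1861 − 10·95) / 11⌋ = 82
translate([155, 235, 0]) cube([85, 85, 360]);
translate([155, 1212, 0]) cube([85, 85, 360]);
translate([2101, 235, 0]) cube([85, 85, 360]);
translate([2101, 1212, 0]) cube([85, 85, 360]);
translate([240, 235, 151]) cube([1861, 32, 133]);
translate([240, 1265, 151]) cube([1861, 32, 133]);
translate([155, 320, 151]) cube([32, 892, 133]);
translate([2154, 320, 151]) cube([32, 892, 133]);
translate([322, 235, 284]) cube([95, 1062, 21]);
translate([499, 235, 284]) cube([95, 1062, 21]);
translate([676, 235, 284]) cube([95, 1062, 21]);
translate([853, 235, 284]) cube([95, 1062, 21]);
translate([1030, 235, 284]) cube([95, 1062, 21]);
translate([1207, 235, 284]) cube([95, 1062, 21]);
translate([1384, 235, 284]) cube([95, 1062, 21]);
translate([1561, 235, 284]) cube([95, 1062, 21]);
translate([1738, 235, 284]) cube([95, 1062, 21]);
translate([1915, 235, 284]) cube([95, 1062, 21]);


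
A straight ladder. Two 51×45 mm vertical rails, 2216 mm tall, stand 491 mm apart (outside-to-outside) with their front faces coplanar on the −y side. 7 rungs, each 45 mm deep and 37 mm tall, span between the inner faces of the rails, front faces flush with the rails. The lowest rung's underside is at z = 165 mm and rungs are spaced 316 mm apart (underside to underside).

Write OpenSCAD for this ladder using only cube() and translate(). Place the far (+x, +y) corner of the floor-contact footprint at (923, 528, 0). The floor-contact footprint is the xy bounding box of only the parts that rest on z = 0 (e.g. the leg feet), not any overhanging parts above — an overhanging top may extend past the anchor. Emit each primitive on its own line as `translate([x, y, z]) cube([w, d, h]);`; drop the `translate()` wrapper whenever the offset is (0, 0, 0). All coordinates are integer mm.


// rung span = 491 - 2*51 = 389
// rung[k] z = 165 + k*316
translate([432, 483, 0]) cube([51, 45, 2216]);
translate([872, 483, 0]) cube([51, 45, 2216]);
translate([483, 483, 165]) cube([389, 45, 37]);
translate([483, 483, 481]) cube([389, 45, 37]);
translate([483, 483, 797]) cube([389, 45, 37]);
translate([483, 483, 1113]) cube([389, 45, 37]);
translate([483, 483, 1429]) cube([389, 45, 37]);
translate([483, 483, 1745]) cube([389, 45, 37]);
translate([483, 483, 2061]) cube([389, 45, 37]);


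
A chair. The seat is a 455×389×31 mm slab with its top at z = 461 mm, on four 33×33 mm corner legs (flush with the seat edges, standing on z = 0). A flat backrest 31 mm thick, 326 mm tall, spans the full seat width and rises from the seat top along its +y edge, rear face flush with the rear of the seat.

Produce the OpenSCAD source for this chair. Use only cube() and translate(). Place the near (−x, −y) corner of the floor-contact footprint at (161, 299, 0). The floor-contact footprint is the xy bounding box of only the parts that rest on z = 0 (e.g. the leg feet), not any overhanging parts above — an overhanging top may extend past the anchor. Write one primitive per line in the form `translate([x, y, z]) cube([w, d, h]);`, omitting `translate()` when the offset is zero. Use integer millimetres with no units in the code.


// leg_h = 461 - 31 = 430
translate([161, 299, 430]) cube([455, 389, 31]);
translate([161, 299, 0]) cube([33, 33, 430]);
translate([583, 299, 0]) cube([33, 33, 430]);
translate([161, 655, 0]) cube([33, 33, 430]);
translate([583, 655, 0]) cube([33, 33, 430]);
translate([161, 657, 461]) cube([455, 31, 326]);


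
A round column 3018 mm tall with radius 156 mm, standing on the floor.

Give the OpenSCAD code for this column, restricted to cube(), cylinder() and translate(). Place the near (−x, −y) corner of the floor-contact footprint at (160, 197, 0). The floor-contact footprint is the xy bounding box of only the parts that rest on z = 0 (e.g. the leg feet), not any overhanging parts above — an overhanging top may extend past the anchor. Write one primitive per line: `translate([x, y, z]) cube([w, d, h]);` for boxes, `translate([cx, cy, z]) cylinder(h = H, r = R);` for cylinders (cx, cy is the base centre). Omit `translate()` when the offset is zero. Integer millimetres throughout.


translate([316, 353, 0]) cylinder(h = 3018, r = 156);


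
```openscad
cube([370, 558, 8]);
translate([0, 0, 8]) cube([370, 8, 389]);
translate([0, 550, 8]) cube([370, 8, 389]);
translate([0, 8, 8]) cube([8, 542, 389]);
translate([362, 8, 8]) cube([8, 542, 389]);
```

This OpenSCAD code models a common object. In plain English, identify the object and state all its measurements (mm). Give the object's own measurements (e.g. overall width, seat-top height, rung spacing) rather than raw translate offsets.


An open-topped rectangular box: outside dimensions 370×558×397 mm, with a uniform wall and base thickness of 8 mm. The base is a full 370×558 slab on the floor; four walls sit on top of the base. The front and back walls (the −y and +y sides) span the full width; the two side walls fit between them.


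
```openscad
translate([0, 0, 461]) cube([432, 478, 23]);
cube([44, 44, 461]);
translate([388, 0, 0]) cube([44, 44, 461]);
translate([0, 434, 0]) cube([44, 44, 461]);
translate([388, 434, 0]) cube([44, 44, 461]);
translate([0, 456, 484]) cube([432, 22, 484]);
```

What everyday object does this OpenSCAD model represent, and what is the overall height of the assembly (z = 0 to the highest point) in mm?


A chair. The overall height is 968 mm.

A slab on four corner posts with a tall panel at the back — a chair. The seat slab sits at z = 461 with thickness 23, and the 484 mm backrest starts at the seat top, so the overall height is 461 + 23 + 484 = 968 mm.


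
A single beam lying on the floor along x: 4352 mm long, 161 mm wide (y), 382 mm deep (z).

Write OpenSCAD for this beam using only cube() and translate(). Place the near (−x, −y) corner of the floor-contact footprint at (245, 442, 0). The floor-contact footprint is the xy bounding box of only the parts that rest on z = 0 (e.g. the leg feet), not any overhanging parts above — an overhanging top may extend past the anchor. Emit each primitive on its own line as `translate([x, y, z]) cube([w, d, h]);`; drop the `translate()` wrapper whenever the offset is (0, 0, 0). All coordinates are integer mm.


translate([245, 442, 0]) cube([4352, 161, 382]);


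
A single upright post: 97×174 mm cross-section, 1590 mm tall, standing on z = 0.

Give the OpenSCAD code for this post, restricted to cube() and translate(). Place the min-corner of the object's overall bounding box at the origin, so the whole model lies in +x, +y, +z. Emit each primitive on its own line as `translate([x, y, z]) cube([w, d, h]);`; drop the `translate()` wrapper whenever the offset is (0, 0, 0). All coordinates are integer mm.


cube([97, 174, 1590]);


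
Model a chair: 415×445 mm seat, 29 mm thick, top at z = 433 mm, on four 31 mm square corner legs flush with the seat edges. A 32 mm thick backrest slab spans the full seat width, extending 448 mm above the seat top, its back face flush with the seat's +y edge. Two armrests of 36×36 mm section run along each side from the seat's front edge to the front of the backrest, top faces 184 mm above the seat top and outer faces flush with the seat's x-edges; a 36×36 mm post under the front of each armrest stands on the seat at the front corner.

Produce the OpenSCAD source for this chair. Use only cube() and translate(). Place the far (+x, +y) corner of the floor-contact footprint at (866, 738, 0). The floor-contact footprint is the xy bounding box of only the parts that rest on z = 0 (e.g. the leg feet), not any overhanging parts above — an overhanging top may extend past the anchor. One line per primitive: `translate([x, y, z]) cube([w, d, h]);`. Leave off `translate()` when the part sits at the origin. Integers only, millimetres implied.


translate([451, 293, 404]) cube([415, 445, 29]);
translate([451, 293, 0]) cube([31, 31, 404]);
translate([835, 293, 0]) cube([31, 31, 404]);
translate([451, 707, 0]) cube([31, 31, 404]);
translate([835, 707, 0]) cube([31, 31, 404]);
translate([451, 706, 433]) cube([415, 32, 448]);
translate([451, 293, 581]) cube([36, 413, 36]);
translate([830, 293, 581]) cube([36, 413, 36]);
translate([451, 293, 433]) cube([36, 36, 148]);
translate([830, 293, 433]) cube([36, 36, 148]);


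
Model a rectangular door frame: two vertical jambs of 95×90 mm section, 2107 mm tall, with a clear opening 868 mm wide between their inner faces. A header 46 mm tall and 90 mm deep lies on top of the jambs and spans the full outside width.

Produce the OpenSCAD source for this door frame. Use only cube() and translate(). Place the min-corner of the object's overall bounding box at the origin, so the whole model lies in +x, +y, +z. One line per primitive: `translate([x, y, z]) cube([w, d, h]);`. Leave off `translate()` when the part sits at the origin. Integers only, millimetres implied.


cube([95, 90, 2107]);
translate([963, 0, 0]) cube([95, 90, 2107]);
translate([0, 0, 2107]) cube([1058, 90, 46]);


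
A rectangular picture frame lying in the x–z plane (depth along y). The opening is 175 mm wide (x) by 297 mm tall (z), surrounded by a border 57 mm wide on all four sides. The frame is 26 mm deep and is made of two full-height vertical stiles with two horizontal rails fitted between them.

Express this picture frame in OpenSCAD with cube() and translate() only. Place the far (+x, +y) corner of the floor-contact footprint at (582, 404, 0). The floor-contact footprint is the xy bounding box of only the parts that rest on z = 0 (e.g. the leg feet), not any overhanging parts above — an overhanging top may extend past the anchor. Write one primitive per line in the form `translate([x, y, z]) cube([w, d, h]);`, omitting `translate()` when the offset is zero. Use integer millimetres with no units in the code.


translate([293, 378, 0]) cube([57, 26, 411]);
translate([525, 378, 0]) cube([57, 26, 411]);
translate([350, 378, 0]) cube([175, 26, 57]);
translate([350, 378, 354]) cube([175, 26, 57]);


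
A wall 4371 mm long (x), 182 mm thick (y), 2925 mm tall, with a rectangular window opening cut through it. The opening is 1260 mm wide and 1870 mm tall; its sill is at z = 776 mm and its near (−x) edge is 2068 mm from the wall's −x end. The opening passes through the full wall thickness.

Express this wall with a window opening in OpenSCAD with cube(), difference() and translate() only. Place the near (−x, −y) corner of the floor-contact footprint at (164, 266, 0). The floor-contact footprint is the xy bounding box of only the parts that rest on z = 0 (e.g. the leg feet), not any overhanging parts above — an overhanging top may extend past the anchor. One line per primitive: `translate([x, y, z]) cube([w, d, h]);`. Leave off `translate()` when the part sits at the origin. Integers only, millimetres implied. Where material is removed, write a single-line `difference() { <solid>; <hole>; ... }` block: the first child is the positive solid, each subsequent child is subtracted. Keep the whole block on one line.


difference() { translate([164, 266, 0]) cube([4371, 182, 2925]); translate([2232, 266, 776]) cube([1260, 182, 1870]); }


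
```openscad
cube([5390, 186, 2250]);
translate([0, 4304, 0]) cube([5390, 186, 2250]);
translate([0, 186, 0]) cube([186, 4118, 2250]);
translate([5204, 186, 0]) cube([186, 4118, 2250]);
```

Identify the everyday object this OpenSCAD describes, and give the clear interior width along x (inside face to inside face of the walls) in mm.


A house (or room) frame. The interior width is 5018 mm.

Four 2250 mm walls enclosing a rectangle with no floor or roof — a room or house frame. Outside width is 5390 mm and wall thickness is 186 mm, so the interior width is 5390 − 2 × 186 = 5018 mm.


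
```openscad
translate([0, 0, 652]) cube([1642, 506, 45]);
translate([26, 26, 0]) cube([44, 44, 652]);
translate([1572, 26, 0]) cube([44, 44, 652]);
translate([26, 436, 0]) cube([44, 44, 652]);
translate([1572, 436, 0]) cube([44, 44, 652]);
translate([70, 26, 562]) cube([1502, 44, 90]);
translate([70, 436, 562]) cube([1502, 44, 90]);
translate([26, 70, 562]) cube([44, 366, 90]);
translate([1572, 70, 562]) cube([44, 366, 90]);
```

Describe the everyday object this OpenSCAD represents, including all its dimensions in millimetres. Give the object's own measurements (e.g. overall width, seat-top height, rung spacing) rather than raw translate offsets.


A table: top 1642 mm (x) × 506 mm (y), 45 mm thick, upper face at z = 697 mm, on four 44×44 mm square legs, each inset 26 mm from the nearest pair of top edges from z = 0 to the bottom of the top. Four apron rails, 44 mm thick and 90 mm tall, run between adjacent legs with their top edges flush with the underside of the top and their outer faces flush with the legs' outer faces.


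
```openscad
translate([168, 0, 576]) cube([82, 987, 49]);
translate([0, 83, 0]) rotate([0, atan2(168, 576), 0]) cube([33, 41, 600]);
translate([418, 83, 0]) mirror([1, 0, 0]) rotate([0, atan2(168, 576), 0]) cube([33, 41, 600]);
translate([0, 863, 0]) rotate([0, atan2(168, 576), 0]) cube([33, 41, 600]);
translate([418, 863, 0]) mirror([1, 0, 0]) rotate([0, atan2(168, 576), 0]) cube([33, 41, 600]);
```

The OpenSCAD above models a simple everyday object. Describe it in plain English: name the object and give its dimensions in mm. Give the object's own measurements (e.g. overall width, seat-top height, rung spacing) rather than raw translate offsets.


A sawhorse. A 82×987×49 mm beam (x, y, z) sits on two A-frame leg pairs. Each pair is two raked legs of 33×41 mm section (41 mm along y) splaying symmetrically in x. Each leg rises 576 mm vertically over 168 mm of horizontal reach and is 600 mm long along its own axis. Every leg's outer bottom edge rests on the floor and its outer top edge meets a bottom edge of the beam — the left legs (tilting toward +x) meet the beam's −x bottom edge, the right legs (their mirror images, tilting toward −x) meet its +x bottom edge — so the leg tops tuck under the beam, the beam's underside is 576 mm above the floor, and the feet are 418 mm apart outside-to-outside with the beam centred between them. The two leg pairs are set in 83 mm from either end of the beam.


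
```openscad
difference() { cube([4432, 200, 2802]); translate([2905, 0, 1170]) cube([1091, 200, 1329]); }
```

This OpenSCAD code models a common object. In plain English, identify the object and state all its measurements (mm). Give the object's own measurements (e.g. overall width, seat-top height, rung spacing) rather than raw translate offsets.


A wall 4432 mm long (x), 200 mm thick (y), 2802 mm tall, with a rectangular window opening cut through it. The opening is 1091 mm wide and 1329 mm tall; its sill is at z = 1170 mm and its near (−x) edge is 2905 mm from the wall's −x end. The opening passes through the full wall thickness.


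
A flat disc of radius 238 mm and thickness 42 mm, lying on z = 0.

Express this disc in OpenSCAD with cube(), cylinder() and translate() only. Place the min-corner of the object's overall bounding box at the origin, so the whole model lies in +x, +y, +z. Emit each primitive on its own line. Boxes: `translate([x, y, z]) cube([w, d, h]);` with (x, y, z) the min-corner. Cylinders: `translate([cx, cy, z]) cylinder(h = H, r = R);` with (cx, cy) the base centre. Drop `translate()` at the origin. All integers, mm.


translate([238, 238, 0]) cylinder(h = 42, r = 238);


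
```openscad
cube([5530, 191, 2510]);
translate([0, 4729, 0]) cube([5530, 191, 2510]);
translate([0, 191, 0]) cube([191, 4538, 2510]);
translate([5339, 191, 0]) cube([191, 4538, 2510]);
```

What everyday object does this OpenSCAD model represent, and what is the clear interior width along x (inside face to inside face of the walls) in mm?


A house (or room) frame. The interior width is 5148 mm.

Four 2510 mm walls enclosing a rectangle with no floor or roof — a room or house frame. Outside width is 5530 mm and wall thickness is 191 mm, so the interior width is 5530 − 2 × 191 = 5148 mm.


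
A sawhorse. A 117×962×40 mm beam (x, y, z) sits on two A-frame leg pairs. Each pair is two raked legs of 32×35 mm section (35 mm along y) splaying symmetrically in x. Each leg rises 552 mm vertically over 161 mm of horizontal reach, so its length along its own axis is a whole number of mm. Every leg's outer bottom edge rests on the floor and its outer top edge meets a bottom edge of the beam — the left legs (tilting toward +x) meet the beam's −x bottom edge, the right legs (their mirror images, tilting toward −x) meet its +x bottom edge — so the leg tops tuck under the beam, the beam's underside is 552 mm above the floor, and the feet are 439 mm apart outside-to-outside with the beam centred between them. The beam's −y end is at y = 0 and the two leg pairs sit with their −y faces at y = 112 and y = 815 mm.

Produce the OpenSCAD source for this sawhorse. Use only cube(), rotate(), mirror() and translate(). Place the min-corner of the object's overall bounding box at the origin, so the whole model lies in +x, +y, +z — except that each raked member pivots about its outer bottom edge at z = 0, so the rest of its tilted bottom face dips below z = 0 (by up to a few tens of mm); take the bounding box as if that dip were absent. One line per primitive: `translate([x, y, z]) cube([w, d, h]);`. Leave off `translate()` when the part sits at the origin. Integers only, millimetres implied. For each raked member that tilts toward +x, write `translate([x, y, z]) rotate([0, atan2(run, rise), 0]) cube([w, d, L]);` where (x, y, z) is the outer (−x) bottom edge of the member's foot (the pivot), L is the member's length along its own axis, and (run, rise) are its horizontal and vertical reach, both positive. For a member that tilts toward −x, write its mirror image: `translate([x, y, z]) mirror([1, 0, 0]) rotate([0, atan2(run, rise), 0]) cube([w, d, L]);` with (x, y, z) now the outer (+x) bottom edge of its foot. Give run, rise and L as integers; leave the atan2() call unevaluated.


translate([161, 0, 552]) cube([117, 962, 40]);
translate([0, 112, 0]) rotate([0, atan2(161, 552), 0]) cube([32, 35, 575]);
translate([439, 112, 0]) mirror([1, 0, 0]) rotate([0, atan2(161, 552), 0]) cube([32, 35, 575]);
translate([0, 815, 0]) rotate([0, atan2(161, 552), 0]) cube([32, 35, 575]);
translate([439, 815, 0]) mirror([1, 0, 0]) rotate([0, atan2(161, 552), 0]) cube([32, 35, 575]);


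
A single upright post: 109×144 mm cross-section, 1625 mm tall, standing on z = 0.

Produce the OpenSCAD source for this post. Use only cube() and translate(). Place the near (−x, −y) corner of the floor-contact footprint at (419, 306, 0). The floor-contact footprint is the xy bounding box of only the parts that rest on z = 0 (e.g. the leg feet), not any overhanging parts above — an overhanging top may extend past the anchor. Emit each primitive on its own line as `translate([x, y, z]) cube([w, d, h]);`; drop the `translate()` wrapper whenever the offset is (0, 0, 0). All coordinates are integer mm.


translate([419, 306, 0]) cube([109, 144, 1625]);


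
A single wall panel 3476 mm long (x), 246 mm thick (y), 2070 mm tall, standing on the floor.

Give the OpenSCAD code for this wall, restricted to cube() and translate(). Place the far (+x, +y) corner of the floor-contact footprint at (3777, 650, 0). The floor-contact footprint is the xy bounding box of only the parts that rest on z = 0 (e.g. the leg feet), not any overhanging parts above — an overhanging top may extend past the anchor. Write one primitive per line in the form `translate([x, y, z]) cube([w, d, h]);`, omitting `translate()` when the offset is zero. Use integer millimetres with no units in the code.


translate([301, 404, 0]) cube([3476, 246, 2070]);


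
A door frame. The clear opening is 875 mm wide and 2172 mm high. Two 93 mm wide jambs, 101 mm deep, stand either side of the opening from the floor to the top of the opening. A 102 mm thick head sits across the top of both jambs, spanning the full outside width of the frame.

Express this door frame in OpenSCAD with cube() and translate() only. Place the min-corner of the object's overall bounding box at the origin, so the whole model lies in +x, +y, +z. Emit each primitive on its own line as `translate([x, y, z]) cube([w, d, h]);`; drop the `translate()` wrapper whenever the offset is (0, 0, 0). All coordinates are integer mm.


cube([93, 101, 2172]);
translate([968, 0, 0]) cube([93, 101, 2172]);
translate([0, 0, 2172]) cube([1061, 101, 102]);


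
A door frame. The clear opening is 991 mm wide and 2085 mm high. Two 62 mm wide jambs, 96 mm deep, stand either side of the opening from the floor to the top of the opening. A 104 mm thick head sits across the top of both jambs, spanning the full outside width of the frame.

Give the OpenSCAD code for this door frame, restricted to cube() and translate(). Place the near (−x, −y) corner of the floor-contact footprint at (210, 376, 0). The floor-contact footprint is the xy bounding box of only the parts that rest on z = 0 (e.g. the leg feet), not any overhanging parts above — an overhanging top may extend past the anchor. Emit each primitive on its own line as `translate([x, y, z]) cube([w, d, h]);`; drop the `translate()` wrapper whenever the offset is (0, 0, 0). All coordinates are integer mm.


translate([210, 376, 0]) cube([62, 96, 2085]);
translate([1263, 376, 0]) cube([62, 96, 2085]);
translate([210, 376, 2085]) cube([1115, 96, 104]);


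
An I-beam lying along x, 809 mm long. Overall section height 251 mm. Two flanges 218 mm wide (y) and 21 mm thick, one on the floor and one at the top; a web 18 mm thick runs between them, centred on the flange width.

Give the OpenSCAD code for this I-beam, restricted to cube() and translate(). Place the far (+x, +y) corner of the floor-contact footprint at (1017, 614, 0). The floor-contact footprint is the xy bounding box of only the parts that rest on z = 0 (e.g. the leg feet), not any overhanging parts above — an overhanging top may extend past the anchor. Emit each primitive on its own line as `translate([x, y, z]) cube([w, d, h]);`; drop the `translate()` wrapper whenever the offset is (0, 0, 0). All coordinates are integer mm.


translate([208, 396, 0]) cube([809, 218, 21]);
translate([208, 496, 21]) cube([809, 18, 209]);
translate([208, 396, 230]) cube([809, 218, 21]);


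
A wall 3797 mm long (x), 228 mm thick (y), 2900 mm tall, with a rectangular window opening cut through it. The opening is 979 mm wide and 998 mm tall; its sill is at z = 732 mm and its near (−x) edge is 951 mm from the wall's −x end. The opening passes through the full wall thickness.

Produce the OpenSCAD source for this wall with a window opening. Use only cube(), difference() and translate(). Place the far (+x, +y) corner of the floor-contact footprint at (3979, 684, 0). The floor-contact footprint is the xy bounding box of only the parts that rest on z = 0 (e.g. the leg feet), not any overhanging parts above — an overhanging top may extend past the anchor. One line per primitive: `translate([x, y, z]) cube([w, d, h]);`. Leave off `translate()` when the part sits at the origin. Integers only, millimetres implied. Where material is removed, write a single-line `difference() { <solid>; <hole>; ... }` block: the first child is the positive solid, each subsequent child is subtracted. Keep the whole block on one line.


difference() { translate([182, 456, 0]) cube([3797, 228, 2900]); translate([1133, 456, 732]) cube([979, 228, 998]); }


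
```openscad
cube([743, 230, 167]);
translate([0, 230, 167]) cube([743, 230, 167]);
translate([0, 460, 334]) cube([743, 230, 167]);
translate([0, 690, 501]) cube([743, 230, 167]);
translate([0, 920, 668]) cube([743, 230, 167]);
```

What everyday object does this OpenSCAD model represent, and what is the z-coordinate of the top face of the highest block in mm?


A staircase. The total rise is 835 mm.

5 identical blocks, each offset up and back from the previous — a staircase. Each step is 167 mm tall and there are 5 of them, so the total rise is 5 × 167 = 835 mm.


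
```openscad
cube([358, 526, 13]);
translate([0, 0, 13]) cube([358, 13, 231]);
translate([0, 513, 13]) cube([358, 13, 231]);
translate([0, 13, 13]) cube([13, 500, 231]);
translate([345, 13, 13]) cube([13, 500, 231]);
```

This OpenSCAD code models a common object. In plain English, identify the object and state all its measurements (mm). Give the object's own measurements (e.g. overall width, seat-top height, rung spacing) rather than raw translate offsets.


An open-topped rectangular box: outside dimensions 358×526×244 mm, with a uniform wall and base thickness of 13 mm. The base is a full 358×526 slab on the floor; four walls sit on top of the base. The front and back walls (the −y and +y sides) span the full width; the two side walls fit between them.


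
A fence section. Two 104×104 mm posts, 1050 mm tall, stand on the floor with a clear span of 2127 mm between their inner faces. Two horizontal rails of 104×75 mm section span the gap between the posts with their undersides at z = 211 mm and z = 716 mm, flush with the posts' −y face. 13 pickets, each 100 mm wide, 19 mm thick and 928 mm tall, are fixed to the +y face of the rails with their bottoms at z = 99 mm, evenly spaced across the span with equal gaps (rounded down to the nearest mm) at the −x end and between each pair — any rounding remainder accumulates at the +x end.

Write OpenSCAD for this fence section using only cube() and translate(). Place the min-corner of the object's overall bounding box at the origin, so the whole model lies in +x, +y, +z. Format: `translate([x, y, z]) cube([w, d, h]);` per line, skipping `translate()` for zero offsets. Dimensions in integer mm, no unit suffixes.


cube([104, 104, 1050]);
translate([2231, 0, 0]) cube([104, 104, 1050]);
translate([104, 0, 211]) cube([2127, 104, 75]);
translate([104, 0, 716]) cube([2127, 104, 75]);
translate([163, 104, 99]) cube([100, 19, 928]);
translate([322, 104, 99]) cube([100, 19, 928]);
translate([481, 104, 99]) cube([100, 19, 928]);
translate([640, 104, 99]) cube([100, 19, 928]);
translate([799, 104, 99]) cube([100, 19, 928]);
translate([958, 104, 99]) cube([100, 19, 928]);
translate([1117, 104, 99]) cube([100, 19, 928]);
translate([1276, 104, 99]) cube([100, 19, 928]);
translate([1435, 104, 99]) cube([100, 19, 928]);
translate([1594, 104, 99]) cube([100, 19, 928]);
translate([1753, 104, 99]) cube([100, 19, 928]);
translate([1912, 104, 99]) cube([100, 19, 928]);
translate([2071, 104, 99]) cube([100, 19, 928]);


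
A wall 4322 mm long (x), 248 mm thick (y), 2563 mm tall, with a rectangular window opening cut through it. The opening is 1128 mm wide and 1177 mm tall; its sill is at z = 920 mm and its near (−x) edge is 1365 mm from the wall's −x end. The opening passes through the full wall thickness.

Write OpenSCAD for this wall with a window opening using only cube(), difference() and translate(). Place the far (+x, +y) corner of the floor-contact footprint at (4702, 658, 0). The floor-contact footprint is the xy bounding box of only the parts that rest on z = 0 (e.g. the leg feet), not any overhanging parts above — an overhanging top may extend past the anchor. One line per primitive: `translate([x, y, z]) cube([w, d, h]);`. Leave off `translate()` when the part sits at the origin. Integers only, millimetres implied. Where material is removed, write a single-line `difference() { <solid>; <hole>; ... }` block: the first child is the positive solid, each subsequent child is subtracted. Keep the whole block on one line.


difference() { translate([380, 410, 0]) cube([4322, 248, 2563]); translate([1745, 410, 920]) cube([1128, 248, 1177]); }


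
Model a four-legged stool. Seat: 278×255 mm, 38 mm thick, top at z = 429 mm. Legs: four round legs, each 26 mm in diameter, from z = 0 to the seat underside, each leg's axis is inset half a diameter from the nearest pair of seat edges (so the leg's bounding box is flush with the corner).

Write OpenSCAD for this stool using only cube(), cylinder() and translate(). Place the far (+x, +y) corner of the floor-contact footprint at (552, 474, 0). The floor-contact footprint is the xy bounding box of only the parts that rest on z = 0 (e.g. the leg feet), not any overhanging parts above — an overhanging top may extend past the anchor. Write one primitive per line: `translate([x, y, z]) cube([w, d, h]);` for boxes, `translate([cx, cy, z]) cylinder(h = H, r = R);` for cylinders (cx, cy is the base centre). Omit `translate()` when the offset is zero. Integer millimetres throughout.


translate([274, 219, 391]) cube([278, 255, 38]);
translate([287, 232, 0]) cylinder(h = 391, r = 13);
translate([539, 232, 0]) cylinder(h = 391, r = 13);
translate([287, 461, 0]) cylinder(h = 391, r = 13);
translate([539, 461, 0]) cylinder(h = 391, r = 13);


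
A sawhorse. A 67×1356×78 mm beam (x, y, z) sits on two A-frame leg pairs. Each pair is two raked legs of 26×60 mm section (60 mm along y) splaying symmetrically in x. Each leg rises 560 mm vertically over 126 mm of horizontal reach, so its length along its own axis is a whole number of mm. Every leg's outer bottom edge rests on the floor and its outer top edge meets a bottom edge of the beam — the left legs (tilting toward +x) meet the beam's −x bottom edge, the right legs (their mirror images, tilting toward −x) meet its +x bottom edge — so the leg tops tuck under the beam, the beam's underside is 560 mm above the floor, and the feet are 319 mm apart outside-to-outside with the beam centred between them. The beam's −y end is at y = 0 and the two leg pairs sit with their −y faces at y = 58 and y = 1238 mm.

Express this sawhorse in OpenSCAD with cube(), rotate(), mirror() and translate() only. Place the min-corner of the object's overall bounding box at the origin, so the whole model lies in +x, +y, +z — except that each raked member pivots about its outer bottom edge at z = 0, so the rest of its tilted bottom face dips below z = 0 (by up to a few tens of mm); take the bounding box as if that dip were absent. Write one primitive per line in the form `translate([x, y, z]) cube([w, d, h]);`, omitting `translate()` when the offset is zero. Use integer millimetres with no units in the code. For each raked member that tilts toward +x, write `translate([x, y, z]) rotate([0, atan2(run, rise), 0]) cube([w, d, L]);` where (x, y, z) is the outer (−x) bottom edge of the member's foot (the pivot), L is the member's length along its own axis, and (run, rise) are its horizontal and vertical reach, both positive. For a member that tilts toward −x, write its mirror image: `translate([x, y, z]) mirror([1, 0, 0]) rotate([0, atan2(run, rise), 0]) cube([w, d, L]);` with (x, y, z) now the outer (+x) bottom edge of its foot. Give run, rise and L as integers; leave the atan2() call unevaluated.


translate([126, 0, 560]) cube([67, 1356, 78]);
translate([0, 58, 0]) rotate([0, atan2(126, 560), 0]) cube([26, 60, 574]);
translate([319, 58, 0]) mirror([1, 0, 0]) rotate([0, atan2(126, 560), 0]) cube([26, 60, 574]);
translate([0, 1238, 0]) rotate([0, atan2(126, 560), 0]) cube([26, 60, 574]);
translate([319, 1238, 0]) mirror([1, 0, 0]) rotate([0, atan2(126, 560), 0]) cube([26, 60, 574]);


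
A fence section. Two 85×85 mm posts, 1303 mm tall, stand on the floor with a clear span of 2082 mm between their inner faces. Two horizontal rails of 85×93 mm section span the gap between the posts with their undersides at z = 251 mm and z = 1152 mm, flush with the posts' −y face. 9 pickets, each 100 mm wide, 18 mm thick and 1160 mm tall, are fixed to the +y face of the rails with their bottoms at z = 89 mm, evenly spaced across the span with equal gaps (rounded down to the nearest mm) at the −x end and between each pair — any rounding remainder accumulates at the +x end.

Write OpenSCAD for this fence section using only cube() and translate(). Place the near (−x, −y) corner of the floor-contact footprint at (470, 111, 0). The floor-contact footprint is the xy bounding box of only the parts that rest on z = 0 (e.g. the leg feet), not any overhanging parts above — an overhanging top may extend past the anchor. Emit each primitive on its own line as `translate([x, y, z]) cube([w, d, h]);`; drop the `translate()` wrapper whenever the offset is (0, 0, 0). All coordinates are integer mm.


translate([470, 111, 0]) cube([85, 85, 1303]);
translate([2637, 111, 0]) cube([85, 85, 1303]);
translate([555, 111, 251]) cube([2082, 85, 93]);
translate([555, 111, 1152]) cube([2082, 85, 93]);
translate([673, 196, 89]) cube([100, 18, 1160]);
translate([891, 196, 89]) cube([100, 18, 1160]);
translate([1109, 196, 89]) cube([100, 18, 1160]);
translate([1327, 196, 89]) cube([100, 18, 1160]);
translate([1545, 196, 89]) cube([100, 18, 1160]);
translate([1763, 196, 89]) cube([100, 18, 1160]);
translate([1981, 196, 89]) cube([100, 18, 1160]);
translate([2199, 196, 89]) cube([100, 18, 1160]);
translate([2417, 196, 89]) cube([100, 18, 1160]);


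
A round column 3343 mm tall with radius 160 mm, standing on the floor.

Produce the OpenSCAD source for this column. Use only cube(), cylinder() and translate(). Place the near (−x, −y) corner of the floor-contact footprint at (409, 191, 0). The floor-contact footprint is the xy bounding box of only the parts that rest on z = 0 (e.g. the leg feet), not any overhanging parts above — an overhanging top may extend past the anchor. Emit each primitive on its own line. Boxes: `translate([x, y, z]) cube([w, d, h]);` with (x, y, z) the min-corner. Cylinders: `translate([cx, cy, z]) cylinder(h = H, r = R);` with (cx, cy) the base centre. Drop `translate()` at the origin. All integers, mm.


translate([569, 351, 0]) cylinder(h = 3343, r = 160);


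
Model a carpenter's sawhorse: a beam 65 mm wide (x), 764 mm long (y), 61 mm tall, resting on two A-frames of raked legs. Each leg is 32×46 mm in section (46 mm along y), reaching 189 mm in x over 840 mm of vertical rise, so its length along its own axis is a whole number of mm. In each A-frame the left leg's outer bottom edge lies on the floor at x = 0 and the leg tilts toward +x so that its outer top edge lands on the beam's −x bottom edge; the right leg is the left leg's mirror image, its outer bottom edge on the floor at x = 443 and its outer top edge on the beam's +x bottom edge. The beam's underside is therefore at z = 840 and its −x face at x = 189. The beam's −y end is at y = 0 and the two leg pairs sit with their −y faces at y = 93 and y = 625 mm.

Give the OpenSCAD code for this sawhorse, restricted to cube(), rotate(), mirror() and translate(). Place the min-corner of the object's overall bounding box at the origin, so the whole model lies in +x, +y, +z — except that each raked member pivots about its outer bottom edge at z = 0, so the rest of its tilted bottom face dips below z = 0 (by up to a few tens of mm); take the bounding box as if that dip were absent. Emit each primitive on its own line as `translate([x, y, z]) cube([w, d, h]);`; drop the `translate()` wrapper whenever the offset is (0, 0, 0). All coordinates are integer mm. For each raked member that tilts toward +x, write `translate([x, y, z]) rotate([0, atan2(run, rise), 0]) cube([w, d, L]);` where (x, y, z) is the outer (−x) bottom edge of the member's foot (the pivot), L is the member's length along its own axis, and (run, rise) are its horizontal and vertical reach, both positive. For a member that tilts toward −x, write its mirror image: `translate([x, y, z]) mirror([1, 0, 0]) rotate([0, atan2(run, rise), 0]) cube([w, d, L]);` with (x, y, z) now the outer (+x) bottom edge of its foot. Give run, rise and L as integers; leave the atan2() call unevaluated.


// leg length = √(189² + 840²) = 861
// right-leg outer foot x = 2·189 + 65 = 443
// beam min-corner = (189, 0, 840)
translate([189, 0, 840]) cube([65, 764, 61]);
translate([0, 93, 0]) rotate([0, atan2(189, 840), 0]) cube([32, 46, 861]);
translate([443, 93, 0]) mirror([1, 0, 0]) rotate([0, atan2(189, 840), 0]) cube([32, 46, 861]);
translate([0, 625, 0]) rotate([0, atan2(189, 840), 0]) cube([32, 46, 861]);
translate([443, 625, 0]) mirror([1, 0, 0]) rotate([0, atan2(189, 840), 0]) cube([32, 46, 861]);


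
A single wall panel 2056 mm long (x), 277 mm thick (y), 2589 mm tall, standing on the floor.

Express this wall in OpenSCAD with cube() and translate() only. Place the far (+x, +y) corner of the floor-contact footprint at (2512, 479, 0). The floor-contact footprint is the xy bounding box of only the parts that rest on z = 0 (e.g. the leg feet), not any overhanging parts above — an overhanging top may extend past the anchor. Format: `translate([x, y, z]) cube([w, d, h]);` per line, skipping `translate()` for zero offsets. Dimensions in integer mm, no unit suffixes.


translate([456, 202, 0]) cube([2056, 277, 2589]);
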